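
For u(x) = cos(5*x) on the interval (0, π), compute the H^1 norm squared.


||u||_{H^1(0,π)}^2 = 13*π

u'(x) = -5*sin(5*x).
Expand u² and (u')² and integrate term by term on (0, π), using: for integers n ≥ 1, ∫_0^π sin²(nx) dx = ∫_0^π cos²(nx) dx = π/2; for n ≠ n', ∫_0^π sin(nx)sin(n'x) dx = ∫_0^π cos(nx)cos(n'x) dx = 0; and by product-to-sum, ∫_0^π sin(nx)cos(n'x) dx = ½∫_0^π [sin((n+n')x) + sin((n−n')x)] dx, which is 0 when n+n' is even and 2n/(n²−n'²) when n+n' is odd (it need not vanish on (0, π)).
  u² squared terms: (1)²·∫cos(5x)² dx = 1·π/2 = π/2.
  So ∫_0^π u² dx = π/2.
  (u')² squared terms: (-5)²·∫sin(5x)² dx = 25·π/2 = 25*π/2.
  So ∫_0^π (u')² dx = 25*π/2.
||u||_{H^1}^2 = (π/2) + (25*π/2) = 13*π.


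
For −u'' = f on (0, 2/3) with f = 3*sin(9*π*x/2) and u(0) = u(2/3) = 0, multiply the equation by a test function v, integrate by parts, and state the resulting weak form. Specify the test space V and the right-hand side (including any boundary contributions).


V = H^1_0(0, 2/3) (so v(0) = v(2/3) = 0); weak form: ∫_0^2/3 u'v' dx = ∫_0^2/3 (3*sin(9*π*x/2)) v dx for all v ∈ V.

Multiply both sides by a test function v and integrate from 0 to 2/3:
  ∫_0^2/3 −u''(x) v(x) dx = ∫_0^2/3 f(x) v(x) dx.
Integrate the LHS by parts once:
  ∫_0^2/3 −u'' v dx = −[u'(x) v(x)]_0^2/3 + ∫_0^2/3 u'(x) v'(x) dx.
Thus ∫_0^2/3 u'(x) v'(x) dx = ∫_0^2/3 f(x) v(x) dx + [u'(x) v(x)]_0^2/3.
Choose V so that boundary terms are either known or forced to vanish.
u is Dirichlet: u(0) = u(2/3) = 0. Let V = H^1_0(0, 2/3); then v(0) = v(2/3) = 0, and [u' v]_0^2/3 = 0.
Weak formulation: find u (satisfying any essential BC) such that ∫_0^2/3 u'(x) v'(x) dx = ∫_0^2/3 f v dx for all v ∈ V.
Substituting f(x) = 3*sin(9*π*x/2), the right-hand side is ∫_0^2/3 (3*sin(9*π*x/2)) v dx.


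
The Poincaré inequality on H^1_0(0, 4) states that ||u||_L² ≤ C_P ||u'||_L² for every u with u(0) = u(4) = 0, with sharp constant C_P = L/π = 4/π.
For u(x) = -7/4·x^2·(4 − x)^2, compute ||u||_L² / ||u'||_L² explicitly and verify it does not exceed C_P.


||u||_L² / ||u'||_L² = 2*sqrt(3)/3 < C_P = 4/π.

u(x) = -7/4·x^2·(4 − x)^2, so u'(x) = 7*x*(-x^2 + 6*x - 8).
u(x) = -7/4·x^2·(4 − x)^2 vanishes at x = 0 and x = 4, so u ∈ H^1_0(0, 4). Differentiate via the product rule and integrate the resulting polynomials term by term.
  ∫_0^4 u² dx = ∫_0^4 (49*x^8/16 - 49*x^7 + 294*x^6 - 784*x^5 + 784*x^4) dx. Term by term:
    ∫_0^4 49*x^8/16 dx = 802816/9;  ∫_0^4 -49*x^7 dx = -401408;  ∫_0^4 294*x^6 dx = 688128;
    ∫_0^4 -784*x^5 dx = -1605632/3;  ∫_0^4 784*x^4 dx = 802816/5.
  Sum: 802816/9 − 401408 + 688128 − 1605632/3 + 802816/5 = 57344/45.
  ∫_0^4 (u')² dx = ∫_0^4 (49*x^6 - 588*x^5 + 2548*x^4 - 4704*x^3 + 3136*x^2) dx. Term by term:
    ∫_0^4 49*x^6 dx = 114688;  ∫_0^4 -588*x^5 dx = -401408;  ∫_0^4 2548*x^4 dx = 2609152/5;
    ∫_0^4 -4704*x^3 dx = -301056;  ∫_0^4 3136*x^2 dx = 200704/3.
  Sum: 114688 − 401408 + 2609152/5 − 301056 + 200704/3 = 14336/15.
∫_0^4 u² dx = 57344/45, so ||u||_L² = 64*sqrt(70)/15.
∫_0^4 (u')² dx = 14336/15, so ||u'||_L² = 32*sqrt(210)/15.
Ratio ||u||_L² / ||u'||_L² = 2*sqrt(3)/3.
Sharp Poincaré constant on H^1_0(0, 4) is C_P = L/π = 4/π, achieved by sin(π/4·x).
A polynomial bump cannot attain the sharp Poincaré constant (only the first sine eigenfunction does), so the ratio is strictly less than C_P, consistent with ||u||_L² ≤ C_P ||u'||_L².


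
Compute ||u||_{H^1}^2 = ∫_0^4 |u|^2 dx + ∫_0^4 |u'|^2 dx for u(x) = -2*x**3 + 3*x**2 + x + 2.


||u||_{H^1}^2 = 605684/105

The H^1 norm (squared) on an interval (0, L) is
  ||u||_{H^1}^2 = ∫_0^L u(x)^2 dx + ∫_0^L u'(x)^2 dx.
Compute u'(x) = -6*x**2 + 6*x + 1.
Then u(x)^2 = 4*x**6 - 12*x**5 + 5*x**4 - 2*x**3 + 13*x**2 + 4*x + 4 and u'(x)^2 = 36*x**4 - 72*x**3 + 24*x**2 + 12*x + 1.
Integrate each monomial from 0 to 4 using ∫_0^4 c·x^n dx = c·4^(n+1)/(n+1):
  ∫_0^4 u(x)^2 dx = ∫_0^4 (4*x^6 - 12*x^5 + 5*x^4 - 2*x^3 + 13*x^2 + 4*x + 4) dx. Term by term:
    ∫_0^4 4*x^6 dx = 65536/7;  ∫_0^4 -12*x^5 dx = -8192;  ∫_0^4 5*x^4 dx = 1024;
    ∫_0^4 -2*x^3 dx = -128;  ∫_0^4 13*x^2 dx = 832/3;  ∫_0^4 4*x dx = 32;
    ∫_0^4 4 dx = 16.
  Sum: 65536/7 − 8192 + 1024 − 128 + 832/3 + 32 + 16 = 50224/21.
  ∫_0^4 u'(x)^2 dx = ∫_0^4 (36*x^4 - 72*x^3 + 24*x^2 + 12*x + 1) dx. Term by term:
    ∫_0^4 36*x^4 dx = 36864/5;  ∫_0^4 -72*x^3 dx = -4608;  ∫_0^4 24*x^2 dx = 512;
    ∫_0^4 12*x dx = 96;  ∫_0^4 1 dx = 4.
  Sum: 36864/5 − 4608 + 512 + 96 + 4 = 16884/5.
Adding: ||u||_{H^1}^2 = 50224/21 + 16884/5 = 605684/105.


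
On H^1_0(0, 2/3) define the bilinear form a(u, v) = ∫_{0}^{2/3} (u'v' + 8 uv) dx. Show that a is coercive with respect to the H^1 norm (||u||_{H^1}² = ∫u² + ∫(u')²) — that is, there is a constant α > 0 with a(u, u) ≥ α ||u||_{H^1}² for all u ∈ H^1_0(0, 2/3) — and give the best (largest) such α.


α = 1

Coercivity of a(·,·) on H^1_0(0, 2/3) means a(u, u) ≥ α ||u||_{H^1}² for every u ∈ H^1_0.
The interval has length L = 2/3, and Poincaré/coercivity depend only on L. Here a(u, u) = ∫(u')² + (8)·∫u².
Here c = 8 ≥ 1, so a(u,u) = ∫(u')² + c∫u² ≥ ∫(u')² + ∫u² = ||u||_{H^1}², i.e. α = 1 works. No larger α is possible: a(u,u) ≥ α||u||_{H^1}² means (1−α)∫(u')² ≥ (α−c)∫u², and for the modes u_n = sin(nπ(x−x₀)/L) (x₀ the left endpoint) one has ∫u_n²/∫(u_n')² = (L/(nπ))² → 0, so a(u_n,u_n)/||u_n||_{H^1}² → 1. Hence the optimal constant is α = 1.
Therefore α = 1.


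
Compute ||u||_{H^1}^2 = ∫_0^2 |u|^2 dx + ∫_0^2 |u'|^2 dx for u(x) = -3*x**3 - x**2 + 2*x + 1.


||u||_{H^1}^2 = 4918/7

The H^1 norm (squared) on an interval (0, L) is
  ||u||_{H^1}^2 = ∫_0^L u(x)^2 dx + ∫_0^L u'(x)^2 dx.
Compute u'(x) = -9*x**2 - 2*x + 2.
Then u(x)^2 = 9*x**6 + 6*x**5 - 11*x**4 - 10*x**3 + 2*x**2 + 4*x + 1 and u'(x)^2 = 81*x**4 + 36*x**3 - 32*x**2 - 8*x + 4.
Integrate each monomial from 0 to 2 using ∫_0^2 c·x^n dx = c·2^(n+1)/(n+1):
  ∫_0^2 u(x)^2 dx = ∫_0^2 (9*x^6 + 6*x^5 - 11*x^4 - 10*x^3 + 2*x^2 + 4*x + 1) dx. Term by term:
    ∫_0^2 9*x^6 dx = 1152/7;  ∫_0^2 6*x^5 dx = 64;  ∫_0^2 -11*x^4 dx = -352/5;
    ∫_0^2 -10*x^3 dx = -40;  ∫_0^2 2*x^2 dx = 16/3;  ∫_0^2 4*x dx = 8;
    ∫_0^2 1 dx = 2.
  Sum: 1152/7 + 64 − 352/5 − 40 + 16/3 + 8 + 2 = 14018/105.
  ∫_0^2 u'(x)^2 dx = ∫_0^2 (81*x^4 + 36*x^3 - 32*x^2 - 8*x + 4) dx. Term by term:
    ∫_0^2 81*x^4 dx = 2592/5;  ∫_0^2 36*x^3 dx = 144;  ∫_0^2 -32*x^2 dx = -256/3;
    ∫_0^2 -8*x dx = -16;  ∫_0^2 4 dx = 8.
  Sum: 2592/5 + 144 − 256/3 − 16 + 8 = 8536/15.
Adding: ||u||_{H^1}^2 = 14018/105 + 8536/15 = 4918/7.


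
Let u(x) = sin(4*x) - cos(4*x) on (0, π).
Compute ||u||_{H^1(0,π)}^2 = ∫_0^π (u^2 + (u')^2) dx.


||u||_{H^1(0,π)}^2 = 17*π

u'(x) = 4*sin(4*x) + 4*cos(4*x).
Expand u² and (u')² and integrate term by term on (0, π), using: for integers n ≥ 1, ∫_0^π sin²(nx) dx = ∫_0^π cos²(nx) dx = π/2; for n ≠ n', ∫_0^π sin(nx)sin(n'x) dx = ∫_0^π cos(nx)cos(n'x) dx = 0; and by product-to-sum, ∫_0^π sin(nx)cos(n'x) dx = ½∫_0^π [sin((n+n')x) + sin((n−n')x)] dx, which is 0 when n+n' is even and 2n/(n²−n'²) when n+n' is odd (it need not vanish on (0, π)).
  u² squared terms: (-1)²·∫cos(4x)² dx = 1·π/2 = π/2;  (1)²·∫sin(4x)² dx = 1·π/2 = π/2.
  u² cross terms: 2·(-1)·(1)·∫cos(4x)·sin(4x) dx = -2·(0) = 0.
  So ∫_0^π u² dx = π/2 + π/2 + 0 = π.
  (u')² squared terms: (4)²·∫cos(4x)² dx = 16·π/2 = 8*π;  (4)²·∫sin(4x)² dx = 16·π/2 = 8*π.
  (u')² cross terms: 2·(4)·(4)·∫cos(4x)·sin(4x) dx = 32·(0) = 0.
  So ∫_0^π (u')² dx = 8*π + 8*π + 0 = 16*π.
||u||_{H^1}^2 = (π) + (16*π) = 17*π.


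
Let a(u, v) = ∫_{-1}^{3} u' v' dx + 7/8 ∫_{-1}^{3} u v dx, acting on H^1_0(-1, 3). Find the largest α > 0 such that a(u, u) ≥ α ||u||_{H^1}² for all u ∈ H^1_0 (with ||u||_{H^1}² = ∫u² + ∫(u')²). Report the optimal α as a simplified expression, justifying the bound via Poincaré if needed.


α = (π^2 + 14)/(π^2 + 16)

Coercivity of a(·,·) on H^1_0(-1, 3) means a(u, u) ≥ α ||u||_{H^1}² for every u ∈ H^1_0.
The interval has length L = 4, and Poincaré/coercivity depend only on L. Here a(u, u) = ∫(u')² + (7/8)·∫u².
Here 0 < c = 7/8 < 1. The condition a(u,u) ≥ α||u||_{H^1}² reads (1−α)∫(u')² ≥ (α−c)∫u². Any admissible α is ≤ 1 (rapidly oscillating u have ∫u²/∫(u')² → 0), and α = 1 would force 0 ≥ (1−c)∫u², impossible since c < 1; so 1−α > 0. By the sharp Poincaré inequality on H^1_0 of an interval of length L, ∫(u')² ≥ (π/L)²∫u² with equality for the first sine mode sin(π(x−x₀)/L) (x₀ the left endpoint), so the inequality holds for all u iff (1−α)(π/L)² ≥ α − c, i.e. α ≤ ((π/L)² + c)/((π/L)² + 1) = (1 + c(L/π)²)/(1 + (L/π)²). With (π/L)² = π^2/16 and c = 7/8, the largest admissible constant is α = ((π/L)² + c)/((π/L)² + 1).
Simplifying, α = (π^2 + 14)/(π^2 + 16).


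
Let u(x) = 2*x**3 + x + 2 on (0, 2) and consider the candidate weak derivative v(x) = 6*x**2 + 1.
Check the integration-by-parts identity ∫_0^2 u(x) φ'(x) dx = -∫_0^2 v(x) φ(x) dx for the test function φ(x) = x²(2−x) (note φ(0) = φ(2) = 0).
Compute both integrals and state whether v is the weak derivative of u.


LHS = -212/15, RHS = -212/15. Yes, v = u' weakly.

u(x) = 2*x**3 + x + 2, classical derivative u'(x) = 6*x**2 + 1.
φ(x) = x²(2−x), so φ'(x) = x*(4 - 3*x).
Note φ(0) = φ(2) = 0, so the boundary term u·φ vanishes.
LHS = ∫_0^2 u(x) φ'(x) dx = ∫_0^2 (-6*x^5 + 8*x^4 - 3*x^3 - 2*x^2 + 8*x) dx. Term by term:
  ∫_0^2 -6*x^5 dx = -64;  ∫_0^2 8*x^4 dx = 256/5;  ∫_0^2 -3*x^3 dx = -12;
  ∫_0^2 -2*x^2 dx = -16/3;  ∫_0^2 8*x dx = 16.
Sum: -64 + 256/5 − 12 − 16/3 + 16 = -212/15.
So LHS = -212/15.
∫_0^2 v(x) φ(x) dx = ∫_0^2 (-6*x^5 + 12*x^4 - x^3 + 2*x^2) dx. Term by term:
  ∫_0^2 -6*x^5 dx = -64;  ∫_0^2 12*x^4 dx = 384/5;  ∫_0^2 -x^3 dx = -4;
  ∫_0^2 2*x^2 dx = 16/3.
Sum: -64 + 384/5 − 4 + 16/3 = 212/15.
So RHS = -∫_0^2 v(x) φ(x) dx = -212/15.
LHS = RHS, so the identity holds for this test φ.
Moreover u is smooth here and v(x) = u'(x) = 6*x**2 + 1 pointwise, so the identity holds for every test function. Hence v is the weak derivative of u.


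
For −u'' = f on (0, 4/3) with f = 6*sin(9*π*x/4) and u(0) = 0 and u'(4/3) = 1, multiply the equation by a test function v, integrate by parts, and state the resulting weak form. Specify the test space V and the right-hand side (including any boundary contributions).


V = {v ∈ H^1(0, 4/3) : v(0) = 0} (test functions vanish at x = 0 where u is specified); weak form: ∫_0^4/3 u'v' dx = ∫_0^4/3 (6*sin(9*π*x/4)) v dx + v(4/3) for all v ∈ V.

Multiply both sides by a test function v and integrate from 0 to 4/3:
  ∫_0^4/3 −u''(x) v(x) dx = ∫_0^4/3 f(x) v(x) dx.
Integrate the LHS by parts once:
  ∫_0^4/3 −u'' v dx = −[u'(x) v(x)]_0^4/3 + ∫_0^4/3 u'(x) v'(x) dx.
Thus ∫_0^4/3 u'(x) v'(x) dx = ∫_0^4/3 f(x) v(x) dx + [u'(x) v(x)]_0^4/3.
Choose V so that boundary terms are either known or forced to vanish.
Mixed BC: u(0) = 0 (Dirichlet) and u'(4/3) = 1 (Neumann). Define V = {v ∈ H^1(0, 4/3) : v(0) = 0}. Then [u' v]_0^4/3 = u'(4/3)·v(4/3) − u'(0)·0 = v(4/3).
Weak formulation: find u (satisfying any essential BC) such that ∫_0^4/3 u'(x) v'(x) dx = ∫_0^4/3 f v dx + v(4/3) for all v ∈ V (Dirichlet at 0 absorbed into V; Neumann datum at x = 4/3 contributes the boundary term).
Substituting f(x) = 6*sin(9*π*x/4), the right-hand side is ∫_0^4/3 (6*sin(9*π*x/4)) v dx + v(4/3).


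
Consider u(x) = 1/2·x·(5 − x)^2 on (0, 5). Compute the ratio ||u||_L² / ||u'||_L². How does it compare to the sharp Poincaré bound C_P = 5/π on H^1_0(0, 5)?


||u||_L² / ||u'||_L² = 5*sqrt(14)/14 < C_P = 5/π.

u(x) = 1/2·x·(5 − x)^2, so u'(x) = (x - 5)*(3*x - 5)/2.
u(x) = 1/2·x·(5 − x)^2 vanishes at x = 0 and x = 5, so u ∈ H^1_0(0, 5). Differentiate via the product rule and integrate the resulting polynomials term by term.
  ∫_0^5 u² dx = ∫_0^5 (x^6/4 - 5*x^5 + 75*x^4/2 - 125*x^3 + 625*x^2/4) dx. Term by term:
    ∫_0^5 x^6/4 dx = 78125/28;  ∫_0^5 -5*x^5 dx = -78125/6;  ∫_0^5 75*x^4/2 dx = 46875/2;
    ∫_0^5 -125*x^3 dx = -78125/4;  ∫_0^5 625*x^2/4 dx = 78125/12.
  Sum: 78125/28 − 78125/6 + 46875/2 − 78125/4 + 78125/12 = 15625/84.
  ∫_0^5 (u')² dx = ∫_0^5 (9*x^4/4 - 30*x^3 + 275*x^2/2 - 250*x + 625/4) dx. Term by term:
    ∫_0^5 9*x^4/4 dx = 5625/4;  ∫_0^5 -30*x^3 dx = -9375/2;  ∫_0^5 275*x^2/2 dx = 34375/6;
    ∫_0^5 -250*x dx = -3125;  ∫_0^5 625/4 dx = 3125/4.
  Sum: 5625/4 − 9375/2 + 34375/6 − 3125 + 3125/4 = 625/6.
∫_0^5 u² dx = 15625/84, so ||u||_L² = 125*sqrt(21)/42.
∫_0^5 (u')² dx = 625/6, so ||u'||_L² = 25*sqrt(6)/6.
Ratio ||u||_L² / ||u'||_L² = 5*sqrt(14)/14.
Sharp Poincaré constant on H^1_0(0, 5) is C_P = L/π = 5/π, achieved by sin(π/5·x).
A polynomial bump cannot attain the sharp Poincaré constant (only the first sine eigenfunction does), so the ratio is strictly less than C_P, consistent with ||u||_L² ≤ C_P ||u'||_L².


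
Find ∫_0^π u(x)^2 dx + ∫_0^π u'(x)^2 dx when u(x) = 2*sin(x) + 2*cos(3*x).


||u||_{H^1(0,π)}^2 = 24*π

u'(x) = -6*sin(3*x) + 2*cos(x).
Expand u² and (u')² and integrate term by term on (0, π), using: for integers n ≥ 1, ∫_0^π sin²(nx) dx = ∫_0^π cos²(nx) dx = π/2; for n ≠ n', ∫_0^π sin(nx)sin(n'x) dx = ∫_0^π cos(nx)cos(n'x) dx = 0; and by product-to-sum, ∫_0^π sin(nx)cos(n'x) dx = ½∫_0^π [sin((n+n')x) + sin((n−n')x)] dx, which is 0 when n+n' is even and 2n/(n²−n'²) when n+n' is odd (it need not vanish on (0, π)).
  u² squared terms: (2)²·∫cos(3x)² dx = 4·π/2 = 2*π;  (2)²·∫sin(x)² dx = 4·π/2 = 2*π.
  u² cross terms: 2·(2)·(2)·∫cos(3x)·sin(x) dx = 8·(0) = 0.
  So ∫_0^π u² dx = 2*π + 2*π + 0 = 4*π.
  (u')² squared terms: (-6)²·∫sin(3x)² dx = 36·π/2 = 18*π;  (2)²·∫cos(x)² dx = 4·π/2 = 2*π.
  (u')² cross terms: 2·(-6)·(2)·∫sin(3x)·cos(x) dx = -24·(0) = 0.
  So ∫_0^π (u')² dx = 18*π + 2*π + 0 = 20*π.
||u||_{H^1}^2 = (4*π) + (20*π) = 24*π.


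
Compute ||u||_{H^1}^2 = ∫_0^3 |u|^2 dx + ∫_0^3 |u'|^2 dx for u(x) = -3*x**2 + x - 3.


||u||_{H^1}^2 = 7599/10

The H^1 norm (squared) on an interval (0, L) is
  ||u||_{H^1}^2 = ∫_0^L u(x)^2 dx + ∫_0^L u'(x)^2 dx.
Compute u'(x) = 1 - 6*x.
Then u(x)^2 = 9*x**4 - 6*x**3 + 19*x**2 - 6*x + 9 and u'(x)^2 = 36*x**2 - 12*x + 1.
Integrate each monomial from 0 to 3 using ∫_0^3 c·x^n dx = c·3^(n+1)/(n+1):
  ∫_0^3 u(x)^2 dx = ∫_0^3 (9*x^4 - 6*x^3 + 19*x^2 - 6*x + 9) dx. Term by term:
    ∫_0^3 9*x^4 dx = 2187/5;  ∫_0^3 -6*x^3 dx = -243/2;  ∫_0^3 19*x^2 dx = 171;
    ∫_0^3 -6*x dx = -27;  ∫_0^3 9 dx = 27.
  Sum: 2187/5 − 243/2 + 171 − 27 + 27 = 4869/10.
  ∫_0^3 u'(x)^2 dx = ∫_0^3 (36*x^2 - 12*x + 1) dx. Term by term:
    ∫_0^3 36*x^2 dx = 324;  ∫_0^3 -12*x dx = -54;  ∫_0^3 1 dx = 3.
  Sum: 324 − 54 + 3 = 273.
Adding: ||u||_{H^1}^2 = 4869/10 + 273 = 7599/10.


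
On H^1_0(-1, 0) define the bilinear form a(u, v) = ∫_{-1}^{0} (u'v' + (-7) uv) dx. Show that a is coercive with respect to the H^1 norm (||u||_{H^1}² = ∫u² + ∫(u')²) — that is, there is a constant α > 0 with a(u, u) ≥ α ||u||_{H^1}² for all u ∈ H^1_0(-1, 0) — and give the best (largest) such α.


α = (-7 + π^2)/(1 + π^2)

Coercivity of a(·,·) on H^1_0(-1, 0) means a(u, u) ≥ α ||u||_{H^1}² for every u ∈ H^1_0.
The interval has length L = 1, and Poincaré/coercivity depend only on L. Here a(u, u) = ∫(u')² + (-7)·∫u².
Here c = -7 < 0 with |c| < (π/L)² = π^2, so coercivity still holds. The condition a(u,u) ≥ α||u||_{H^1}² reads (1−α)∫(u')² ≥ (α−c)∫u². Any admissible α is ≤ 1 (rapidly oscillating u have ∫u²/∫(u')² → 0), and α = 1 would force 0 ≥ (1−c)∫u², impossible since c < 1; so 1−α > 0. By the sharp Poincaré inequality on H^1_0 of an interval of length L, ∫(u')² ≥ (π/L)²∫u² with equality for the first sine mode sin(π(x−x₀)/L) (x₀ the left endpoint), so the inequality holds for all u iff (1−α)(π/L)² ≥ α − c, i.e. α ≤ ((π/L)² + c)/((π/L)² + 1) = (1 + c(L/π)²)/(1 + (L/π)²). (Direct route, valid since c ≤ 0: Poincaré gives c∫u² ≥ c(L/π)²∫(u')², so a(u,u) ≥ (1 + c(L/π)²)∫(u')², while ||u||_{H^1}² ≤ (1 + (L/π)²)∫(u')²; dividing yields the same α.) With (π/L)² = π^2 and c = -7, the largest admissible constant is α = ((π/L)² + c)/((π/L)² + 1).
Simplifying, α = (-7 + π^2)/(1 + π^2).


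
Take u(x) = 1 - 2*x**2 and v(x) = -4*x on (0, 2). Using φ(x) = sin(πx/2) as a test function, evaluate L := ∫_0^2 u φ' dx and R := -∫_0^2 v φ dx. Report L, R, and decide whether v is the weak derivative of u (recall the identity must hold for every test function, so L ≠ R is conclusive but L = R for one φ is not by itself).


LHS = 16/π, RHS = 16/π. Yes, v = u' weakly.

u(x) = 1 - 2*x**2, classical derivative u'(x) = -4*x.
φ(x) = sin(πx/2), so φ'(x) = π*cos(π*x/2)/2.
Note φ(0) = φ(2) = 0, so the boundary term u·φ vanishes.
LHS = ∫_0^2 u(x) φ'(x) dx = ∫_0^2 (-π*x^2*cos(π*x/2) + π*cos(π*x/2)/2) dx. Term by term:
  ∫_0^2 π*cos(π*x/2)/2 dx = 0;  ∫_0^2 -π*x^2*cos(π*x/2) dx = 16/π.
Sum: 0 + 16/π = 16/π.
So LHS = 16/π.
∫_0^2 v(x) φ(x) dx = ∫_0^2 (-4*x*sin(π*x/2)) dx. Term by term:
  ∫_0^2 -4*x*sin(π*x/2) dx = -16/π.
So RHS = -∫_0^2 v(x) φ(x) dx = 16/π.
LHS = RHS, so the identity holds for this test φ.
Moreover u is smooth here and v(x) = u'(x) = -4*x pointwise, so the identity holds for every test function. Hence v is the weak derivative of u.


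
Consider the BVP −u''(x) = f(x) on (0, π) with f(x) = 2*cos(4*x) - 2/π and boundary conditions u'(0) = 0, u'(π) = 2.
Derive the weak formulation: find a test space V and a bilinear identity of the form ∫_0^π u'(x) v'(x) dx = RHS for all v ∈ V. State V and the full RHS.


V = H^1(0, π) (v unrestricted at boundary; u is determined up to an additive constant); weak form: ∫_0^π u'v' dx = ∫_0^π (2*cos(4*x) - 2/π) v dx + 2·v(π) for all v ∈ V.

Multiply both sides by a test function v and integrate from 0 to π:
  ∫_0^π −u''(x) v(x) dx = ∫_0^π f(x) v(x) dx.
Integrate the LHS by parts once:
  ∫_0^π −u'' v dx = −[u'(x) v(x)]_0^π + ∫_0^π u'(x) v'(x) dx.
Thus ∫_0^π u'(x) v'(x) dx = ∫_0^π f(x) v(x) dx + [u'(x) v(x)]_0^π.
Choose V so that boundary terms are either known or forced to vanish.
u has inhomogeneous Neumann u'(0) = 0, u'(π) = 2. [u' v]_0^π = (2)·v(π) − (0)·v(0) = 2·v(π). Take V = H^1(0, π); boundary term becomes part of RHS.
Weak formulation: find u (satisfying any essential BC) such that ∫_0^π u'(x) v'(x) dx = ∫_0^π f v dx + 2·v(π) for all v ∈ V (Neumann data are natural BCs: they enter the RHS as boundary terms).
Substituting f(x) = 2*cos(4*x) - 2/π, the right-hand side is ∫_0^π (2*cos(4*x) - 2/π) v dx + 2·v(π).
Compatibility check (pure Neumann): taking v ≡ 1 ∈ V gives 0 = ∫_0^π f dx + (2) − (0), i.e. ∫_0^π f dx must equal u'(0) − u'(π) = -2. Indeed ∫_0^π (2*cos(4*x) - 2/π) dx = -2, so the data are compatible. The solution is then unique only up to an additive constant (fix it e.g. by requiring ∫_0^π u dx = 0).


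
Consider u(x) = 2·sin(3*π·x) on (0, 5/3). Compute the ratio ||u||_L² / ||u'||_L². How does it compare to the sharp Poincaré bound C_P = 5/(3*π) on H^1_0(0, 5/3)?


||u||_L² / ||u'||_L² = 1/(3*π) < C_P = 5/(3*π).

u(x) = 2·sin(3*π·x), so u'(x) = 6*π*cos(3*π*x).
Writing u(x) = A·sin(kπx/L) with A = 2 and k = 5, use ∫_0^L sin²(kπx/L) dx = L/2 and ∫_0^L cos²(kπx/L) dx = L/2.
u² = 4·sin²(3*π·x) and (u')² = 36*π^2·cos²(3*π·x), and each of sin², cos² integrates to L/2 = 5/6 over (0, 5/3).
∫_0^5/3 u² dx = 10/3, so ||u||_L² = sqrt(30)/3.
∫_0^5/3 (u')² dx = 30*π^2, so ||u'||_L² = sqrt(30)*π.
Ratio ||u||_L² / ||u'||_L² = 1/(3*π).
Sharp Poincaré constant on H^1_0(0, 5/3) is C_P = L/π = 5/(3*π), achieved by sin(3*π/5·x).
This is the k = 5 harmonic; the ratio L/(kπ) is strictly less than C_P = L/π, consistent with the sharp inequality ||u||_L² ≤ C_P ||u'||_L².


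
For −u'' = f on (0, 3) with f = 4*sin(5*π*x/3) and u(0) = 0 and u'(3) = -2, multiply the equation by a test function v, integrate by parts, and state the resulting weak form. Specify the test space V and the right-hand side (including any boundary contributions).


V = {v ∈ H^1(0, 3) : v(0) = 0} (test functions vanish at x = 0 where u is specified); weak form: ∫_0^3 u'v' dx = ∫_0^3 (4*sin(5*π*x/3)) v dx − 2·v(3) for all v ∈ V.

Multiply both sides by a test function v and integrate from 0 to 3:
  ∫_0^3 −u''(x) v(x) dx = ∫_0^3 f(x) v(x) dx.
Integrate the LHS by parts once:
  ∫_0^3 −u'' v dx = −[u'(x) v(x)]_0^3 + ∫_0^3 u'(x) v'(x) dx.
Thus ∫_0^3 u'(x) v'(x) dx = ∫_0^3 f(x) v(x) dx + [u'(x) v(x)]_0^3.
Choose V so that boundary terms are either known or forced to vanish.
Mixed BC: u(0) = 0 (Dirichlet) and u'(3) = -2 (Neumann). Define V = {v ∈ H^1(0, 3) : v(0) = 0}. Then [u' v]_0^3 = u'(3)·v(3) − u'(0)·0 = − 2·v(3).
Weak formulation: find u (satisfying any essential BC) such that ∫_0^3 u'(x) v'(x) dx = ∫_0^3 f v dx − 2·v(3) for all v ∈ V (Dirichlet at 0 absorbed into V; Neumann datum at x = 3 contributes the boundary term).
Substituting f(x) = 4*sin(5*π*x/3), the right-hand side is ∫_0^3 (4*sin(5*π*x/3)) v dx − 2·v(3).


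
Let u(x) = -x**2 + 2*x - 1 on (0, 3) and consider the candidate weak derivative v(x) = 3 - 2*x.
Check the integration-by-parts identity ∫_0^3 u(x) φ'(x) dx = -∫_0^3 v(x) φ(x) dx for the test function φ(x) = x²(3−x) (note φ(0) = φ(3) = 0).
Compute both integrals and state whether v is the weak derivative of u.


LHS = 54/5, RHS = 81/20. No, v is not the weak derivative of u.

u(x) = -x**2 + 2*x - 1, classical derivative u'(x) = 2 - 2*x.
φ(x) = x²(3−x), so φ'(x) = 3*x*(2 - x).
Note φ(0) = φ(3) = 0, so the boundary term u·φ vanishes.
LHS = ∫_0^3 u(x) φ'(x) dx = ∫_0^3 (3*x^4 - 12*x^3 + 15*x^2 - 6*x) dx. Term by term:
  ∫_0^3 3*x^4 dx = 729/5;  ∫_0^3 -12*x^3 dx = -243;  ∫_0^3 15*x^2 dx = 135;
  ∫_0^3 -6*x dx = -27.
Sum: 729/5 − 243 + 135 − 27 = 54/5.
So LHS = 54/5.
∫_0^3 v(x) φ(x) dx = ∫_0^3 (2*x^4 - 9*x^3 + 9*x^2) dx. Term by term:
  ∫_0^3 2*x^4 dx = 486/5;  ∫_0^3 -9*x^3 dx = -729/4;  ∫_0^3 9*x^2 dx = 81.
Sum: 486/5 − 729/4 + 81 = -81/20.
So RHS = -∫_0^3 v(x) φ(x) dx = 81/20.
LHS − RHS = 27/4 ≠ 0, so the identity fails.
(For a valid weak derivative the identity must hold for EVERY test function, in particular this one. The failure shows v is NOT the weak derivative of u.)
Correct weak derivative would be u'(x) = 2 - 2*x.


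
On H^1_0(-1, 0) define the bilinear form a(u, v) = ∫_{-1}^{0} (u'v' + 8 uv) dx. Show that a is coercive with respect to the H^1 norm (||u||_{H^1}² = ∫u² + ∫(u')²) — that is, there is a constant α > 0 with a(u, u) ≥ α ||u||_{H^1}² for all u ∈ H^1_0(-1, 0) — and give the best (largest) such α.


α = 1

Coercivity of a(·,·) on H^1_0(-1, 0) means a(u, u) ≥ α ||u||_{H^1}² for every u ∈ H^1_0.
The interval has length L = 1, and Poincaré/coercivity depend only on L. Here a(u, u) = ∫(u')² + (8)·∫u².
Here c = 8 ≥ 1, so a(u,u) = ∫(u')² + c∫u² ≥ ∫(u')² + ∫u² = ||u||_{H^1}², i.e. α = 1 works. No larger α is possible: a(u,u) ≥ α||u||_{H^1}² means (1−α)∫(u')² ≥ (α−c)∫u², and for the modes u_n = sin(nπ(x−x₀)/L) (x₀ the left endpoint) one has ∫u_n²/∫(u_n')² = (L/(nπ))² → 0, so a(u_n,u_n)/||u_n||_{H^1}² → 1. Hence the optimal constant is α = 1.
Therefore α = 1.


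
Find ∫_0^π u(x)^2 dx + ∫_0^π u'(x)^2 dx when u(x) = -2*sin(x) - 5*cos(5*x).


||u||_{H^1(0,π)}^2 = 329*π

u'(x) = 25*sin(5*x) - 2*cos(x).
Expand u² and (u')² and integrate term by term on (0, π), using: for integers n ≥ 1, ∫_0^π sin²(nx) dx = ∫_0^π cos²(nx) dx = π/2; for n ≠ n', ∫_0^π sin(nx)sin(n'x) dx = ∫_0^π cos(nx)cos(n'x) dx = 0; and by product-to-sum, ∫_0^π sin(nx)cos(n'x) dx = ½∫_0^π [sin((n+n')x) + sin((n−n')x)] dx, which is 0 when n+n' is even and 2n/(n²−n'²) when n+n' is odd (it need not vanish on (0, π)).
  u² squared terms: (-5)²·∫cos(5x)² dx = 25·π/2 = 25*π/2;  (-2)²·∫sin(x)² dx = 4·π/2 = 2*π.
  u² cross terms: 2·(-5)·(-2)·∫cos(5x)·sin(x) dx = 20·(0) = 0.
  So ∫_0^π u² dx = 25*π/2 + 2*π + 0 = 29*π/2.
  (u')² squared terms: (-2)²·∫cos(x)² dx = 4·π/2 = 2*π;  (25)²·∫sin(5x)² dx = 625·π/2 = 625*π/2.
  (u')² cross terms: 2·(-2)·(25)·∫cos(x)·sin(5x) dx = -100·(0) = 0.
  So ∫_0^π (u')² dx = 2*π + 625*π/2 + 0 = 629*π/2.
||u||_{H^1}^2 = (29*π/2) + (629*π/2) = 329*π.


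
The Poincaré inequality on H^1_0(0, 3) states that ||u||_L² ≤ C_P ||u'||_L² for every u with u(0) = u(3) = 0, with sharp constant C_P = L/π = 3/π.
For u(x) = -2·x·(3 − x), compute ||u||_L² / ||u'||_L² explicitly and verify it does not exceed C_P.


||u||_L² / ||u'||_L² = 3*sqrt(10)/10 < C_P = 3/π.

u(x) = -2·x·(3 − x), so u'(x) = 4*x - 6.
u(x) = -2·x·(3 − x) vanishes at x = 0 and x = 3, so u ∈ H^1_0(0, 3). Differentiate via the product rule and integrate the resulting polynomials term by term.
  ∫_0^3 u² dx = ∫_0^3 (4*x^4 - 24*x^3 + 36*x^2) dx. Term by term:
    ∫_0^3 4*x^4 dx = 972/5;  ∫_0^3 -24*x^3 dx = -486;  ∫_0^3 36*x^2 dx = 324.
  Sum: 972/5 − 486 + 324 = 162/5.
  ∫_0^3 (u')² dx = ∫_0^3 (16*x^2 - 48*x + 36) dx. Term by term:
    ∫_0^3 16*x^2 dx = 144;  ∫_0^3 -48*x dx = -216;  ∫_0^3 36 dx = 108.
  Sum: 144 − 216 + 108 = 36.
∫_0^3 u² dx = 162/5, so ||u||_L² = 9*sqrt(10)/5.
∫_0^3 (u')² dx = 36, so ||u'||_L² = 6.
Ratio ||u||_L² / ||u'||_L² = 3*sqrt(10)/10.
Sharp Poincaré constant on H^1_0(0, 3) is C_P = L/π = 3/π, achieved by sin(π/3·x).
A polynomial bump cannot attain the sharp Poincaré constant (only the first sine eigenfunction does), so the ratio is strictly less than C_P, consistent with ||u||_L² ≤ C_P ||u'||_L².


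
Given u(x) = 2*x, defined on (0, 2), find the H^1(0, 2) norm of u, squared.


||u||_{H^1}^2 = 56/3

The H^1 norm (squared) on an interval (0, L) is
  ||u||_{H^1}^2 = ∫_0^L u(x)^2 dx + ∫_0^L u'(x)^2 dx.
Compute u'(x) = 2.
Then u(x)^2 = 4*x**2 and u'(x)^2 = 4.
Integrate each monomial from 0 to 2 using ∫_0^2 c·x^n dx = c·2^(n+1)/(n+1):
  ∫_0^2 u(x)^2 dx = ∫_0^2 (4*x^2) dx. Term by term:
    ∫_0^2 4*x^2 dx = 32/3.
  ∫_0^2 u'(x)^2 dx = ∫_0^2 (4) dx. Term by term:
    ∫_0^2 4 dx = 8.
Adding: ||u||_{H^1}^2 = 32/3 + 8 = 56/3.


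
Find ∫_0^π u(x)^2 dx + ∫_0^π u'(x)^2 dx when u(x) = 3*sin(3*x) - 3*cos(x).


||u||_{H^1(0,π)}^2 = 54*π

u'(x) = 3*sin(x) + 9*cos(3*x).
Expand u² and (u')² and integrate term by term on (0, π), using: for integers n ≥ 1, ∫_0^π sin²(nx) dx = ∫_0^π cos²(nx) dx = π/2; for n ≠ n', ∫_0^π sin(nx)sin(n'x) dx = ∫_0^π cos(nx)cos(n'x) dx = 0; and by product-to-sum, ∫_0^π sin(nx)cos(n'x) dx = ½∫_0^π [sin((n+n')x) + sin((n−n')x)] dx, which is 0 when n+n' is even and 2n/(n²−n'²) when n+n' is odd (it need not vanish on (0, π)).
  u² squared terms: (-3)²·∫cos(x)² dx = 9·π/2 = 9*π/2;  (3)²·∫sin(3x)² dx = 9·π/2 = 9*π/2.
  u² cross terms: 2·(-3)·(3)·∫cos(x)·sin(3x) dx = -18·(0) = 0.
  So ∫_0^π u² dx = 9*π/2 + 9*π/2 + 0 = 9*π.
  (u')² squared terms: (3)²·∫sin(x)² dx = 9·π/2 = 9*π/2;  (9)²·∫cos(3x)² dx = 81·π/2 = 81*π/2.
  (u')² cross terms: 2·(3)·(9)·∫sin(x)·cos(3x) dx = 54·(0) = 0.
  So ∫_0^π (u')² dx = 9*π/2 + 81*π/2 + 0 = 45*π.
||u||_{H^1}^2 = (9*π) + (45*π) = 54*π.


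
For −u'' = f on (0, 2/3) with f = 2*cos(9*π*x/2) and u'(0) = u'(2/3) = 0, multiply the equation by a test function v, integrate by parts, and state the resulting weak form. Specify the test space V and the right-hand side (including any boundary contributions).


V = H^1(0, 2/3) (no boundary constraint on v; u is determined up to an additive constant); weak form: ∫_0^2/3 u'v' dx = ∫_0^2/3 (2*cos(9*π*x/2)) v dx for all v ∈ V.

Multiply both sides by a test function v and integrate from 0 to 2/3:
  ∫_0^2/3 −u''(x) v(x) dx = ∫_0^2/3 f(x) v(x) dx.
Integrate the LHS by parts once:
  ∫_0^2/3 −u'' v dx = −[u'(x) v(x)]_0^2/3 + ∫_0^2/3 u'(x) v'(x) dx.
Thus ∫_0^2/3 u'(x) v'(x) dx = ∫_0^2/3 f(x) v(x) dx + [u'(x) v(x)]_0^2/3.
Choose V so that boundary terms are either known or forced to vanish.
u has homogeneous Neumann: u'(0) = u'(2/3) = 0. So [u' v]_0^2/3 = 0·v(2/3) − 0·v(0) = 0 for any v; take V = H^1(0, 2/3).
Weak formulation: find u (satisfying any essential BC) such that ∫_0^2/3 u'(x) v'(x) dx = ∫_0^2/3 f v dx for all v ∈ V (homogeneous Neumann, so boundary terms vanish).
Substituting f(x) = 2*cos(9*π*x/2), the right-hand side is ∫_0^2/3 (2*cos(9*π*x/2)) v dx.
Compatibility check (pure Neumann): taking v ≡ 1 ∈ V gives 0 = ∫_0^2/3 f dx + (0) − (0), i.e. ∫_0^2/3 f dx must equal u'(0) − u'(2/3) = 0. Indeed ∫_0^2/3 (2*cos(9*π*x/2)) dx = 0, so the data are compatible. The solution is then unique only up to an additive constant (fix it e.g. by requiring ∫_0^2/3 u dx = 0).


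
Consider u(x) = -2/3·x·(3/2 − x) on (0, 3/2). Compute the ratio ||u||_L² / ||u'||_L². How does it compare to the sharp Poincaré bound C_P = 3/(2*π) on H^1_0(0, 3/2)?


||u||_L² / ||u'||_L² = 3*sqrt(10)/20 < C_P = 3/(2*π).

u(x) = -2/3·x·(3/2 − x), so u'(x) = 4*x/3 - 1.
u(x) = -2/3·x·(3/2 − x) vanishes at x = 0 and x = 3/2, so u ∈ H^1_0(0, 3/2). Differentiate via the product rule and integrate the resulting polynomials term by term.
  ∫_0^3/2 u² dx = ∫_0^3/2 (4*x^4/9 - 4*x^3/3 + x^2) dx. Term by term:
    ∫_0^3/2 4*x^4/9 dx = 27/40;  ∫_0^3/2 -4*x^3/3 dx = -27/16;  ∫_0^3/2 x^2 dx = 9/8.
  Sum: 27/40 − 27/16 + 9/8 = 9/80.
  ∫_0^3/2 (u')² dx = ∫_0^3/2 (16*x^2/9 - 8*x/3 + 1) dx. Term by term:
    ∫_0^3/2 16*x^2/9 dx = 2;  ∫_0^3/2 -8*x/3 dx = -3;  ∫_0^3/2 1 dx = 3/2.
  Sum: 2 − 3 + 3/2 = 1/2.
∫_0^3/2 u² dx = 9/80, so ||u||_L² = 3*sqrt(5)/20.
∫_0^3/2 (u')² dx = 1/2, so ||u'||_L² = sqrt(2)/2.
Ratio ||u||_L² / ||u'||_L² = 3*sqrt(10)/20.
Sharp Poincaré constant on H^1_0(0, 3/2) is C_P = L/π = 3/(2*π), achieved by sin(2*π/3·x).
A polynomial bump cannot attain the sharp Poincaré constant (only the first sine eigenfunction does), so the ratio is strictly less than C_P, consistent with ||u||_L² ≤ C_P ||u'||_L².


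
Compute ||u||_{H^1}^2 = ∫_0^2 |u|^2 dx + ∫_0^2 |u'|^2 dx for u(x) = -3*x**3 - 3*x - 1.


||u||_{H^1}^2 = 35776/35

The H^1 norm (squared) on an interval (0, L) is
  ||u||_{H^1}^2 = ∫_0^L u(x)^2 dx + ∫_0^L u'(x)^2 dx.
Compute u'(x) = -9*x**2 - 3.
Then u(x)^2 = 9*x**6 + 18*x**4 + 6*x**3 + 9*x**2 + 6*x + 1 and u'(x)^2 = 81*x**4 + 54*x**2 + 9.
Integrate each monomial from 0 to 2 using ∫_0^2 c·x^n dx = c·2^(n+1)/(n+1):
  ∫_0^2 u(x)^2 dx = ∫_0^2 (9*x^6 + 18*x^4 + 6*x^3 + 9*x^2 + 6*x + 1) dx. Term by term:
    ∫_0^2 9*x^6 dx = 1152/7;  ∫_0^2 18*x^4 dx = 576/5;  ∫_0^2 6*x^3 dx = 24;
    ∫_0^2 9*x^2 dx = 24;  ∫_0^2 6*x dx = 12;  ∫_0^2 1 dx = 2.
  Sum: 1152/7 + 576/5 + 24 + 24 + 12 + 2 = 11962/35.
  ∫_0^2 u'(x)^2 dx = ∫_0^2 (81*x^4 + 54*x^2 + 9) dx. Term by term:
    ∫_0^2 81*x^4 dx = 2592/5;  ∫_0^2 54*x^2 dx = 144;  ∫_0^2 9 dx = 18.
  Sum: 2592/5 + 144 + 18 = 3402/5.
Adding: ||u||_{H^1}^2 = 11962/35 + 3402/5 = 35776/35.


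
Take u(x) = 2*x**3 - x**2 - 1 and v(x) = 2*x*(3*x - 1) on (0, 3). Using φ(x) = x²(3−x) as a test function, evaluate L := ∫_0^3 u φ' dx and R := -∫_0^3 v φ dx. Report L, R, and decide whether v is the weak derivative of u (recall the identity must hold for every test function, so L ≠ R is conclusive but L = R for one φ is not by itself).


LHS = -243/2, RHS = -243/2. Yes, v = u' weakly.

u(x) = 2*x**3 - x**2 - 1, classical derivative u'(x) = 6*x**2 - 2*x.
φ(x) = x²(3−x), so φ'(x) = 3*x*(2 - x).
Note φ(0) = φ(3) = 0, so the boundary term u·φ vanishes.
LHS = ∫_0^3 u(x) φ'(x) dx = ∫_0^3 (-6*x^5 + 15*x^4 - 6*x^3 + 3*x^2 - 6*x) dx. Term by term:
  ∫_0^3 -6*x^5 dx = -729;  ∫_0^3 15*x^4 dx = 729;  ∫_0^3 -6*x^3 dx = -243/2;
  ∫_0^3 3*x^2 dx = 27;  ∫_0^3 -6*x dx = -27.
Sum: -729 + 729 − 243/2 + 27 − 27 = -243/2.
So LHS = -243/2.
∫_0^3 v(x) φ(x) dx = ∫_0^3 (-6*x^5 + 20*x^4 - 6*x^3) dx. Term by term:
  ∫_0^3 -6*x^5 dx = -729;  ∫_0^3 20*x^4 dx = 972;  ∫_0^3 -6*x^3 dx = -243/2.
Sum: -729 + 972 − 243/2 = 243/2.
So RHS = -∫_0^3 v(x) φ(x) dx = -243/2.
LHS = RHS, so the identity holds for this test φ.
Moreover u is smooth here and v(x) = u'(x) = 6*x**2 - 2*x pointwise, so the identity holds for every test function. Hence v is the weak derivative of u.


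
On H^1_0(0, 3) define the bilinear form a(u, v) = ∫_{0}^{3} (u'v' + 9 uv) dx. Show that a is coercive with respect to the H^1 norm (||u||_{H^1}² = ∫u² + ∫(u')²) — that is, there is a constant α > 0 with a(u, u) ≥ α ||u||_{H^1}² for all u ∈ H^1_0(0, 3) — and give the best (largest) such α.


α = 1

Coercivity of a(·,·) on H^1_0(0, 3) means a(u, u) ≥ α ||u||_{H^1}² for every u ∈ H^1_0.
The interval has length L = 3, and Poincaré/coercivity depend only on L. Here a(u, u) = ∫(u')² + (9)·∫u².
Here c = 9 ≥ 1, so a(u,u) = ∫(u')² + c∫u² ≥ ∫(u')² + ∫u² = ||u||_{H^1}², i.e. α = 1 works. No larger α is possible: a(u,u) ≥ α||u||_{H^1}² means (1−α)∫(u')² ≥ (α−c)∫u², and for the modes u_n = sin(nπ(x−x₀)/L) (x₀ the left endpoint) one has ∫u_n²/∫(u_n')² = (L/(nπ))² → 0, so a(u_n,u_n)/||u_n||_{H^1}² → 1. Hence the optimal constant is α = 1.
Therefore α = 1.


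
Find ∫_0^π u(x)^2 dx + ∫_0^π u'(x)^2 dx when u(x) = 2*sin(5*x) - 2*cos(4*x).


||u||_{H^1(0,π)}^2 = -1360/9 + 86*π

u'(x) = 8*sin(4*x) + 10*cos(5*x).
Expand u² and (u')² and integrate term by term on (0, π), using: for integers n ≥ 1, ∫_0^π sin²(nx) dx = ∫_0^π cos²(nx) dx = π/2; for n ≠ n', ∫_0^π sin(nx)sin(n'x) dx = ∫_0^π cos(nx)cos(n'x) dx = 0; and by product-to-sum, ∫_0^π sin(nx)cos(n'x) dx = ½∫_0^π [sin((n+n')x) + sin((n−n')x)] dx, which is 0 when n+n' is even and 2n/(n²−n'²) when n+n' is odd (it need not vanish on (0, π)).
  u² squared terms: (-2)²·∫cos(4x)² dx = 4·π/2 = 2*π;  (2)²·∫sin(5x)² dx = 4·π/2 = 2*π.
  u² cross terms: 2·(-2)·(2)·∫cos(4x)·sin(5x) dx = -8·(10/9) = -80/9.
  So ∫_0^π u² dx = 2*π + 2*π − 80/9 = -80/9 + 4*π.
  (u')² squared terms: (8)²·∫sin(4x)² dx = 64·π/2 = 32*π;  (10)²·∫cos(5x)² dx = 100·π/2 = 50*π.
  (u')² cross terms: 2·(8)·(10)·∫sin(4x)·cos(5x) dx = 160·(-8/9) = -1280/9.
  So ∫_0^π (u')² dx = 32*π + 50*π − 1280/9 = -1280/9 + 82*π.
||u||_{H^1}^2 = (-80/9 + 4*π) + (-1280/9 + 82*π) = -1360/9 + 86*π.


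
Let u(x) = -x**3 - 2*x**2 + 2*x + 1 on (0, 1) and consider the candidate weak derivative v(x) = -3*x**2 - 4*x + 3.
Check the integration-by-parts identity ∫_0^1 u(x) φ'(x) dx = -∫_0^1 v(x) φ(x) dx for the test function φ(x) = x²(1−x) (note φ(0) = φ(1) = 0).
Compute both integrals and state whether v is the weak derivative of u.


LHS = 2/15, RHS = 1/20. No, v is not the weak derivative of u.

u(x) = -x**3 - 2*x**2 + 2*x + 1, classical derivative u'(x) = -3*x**2 - 4*x + 2.
φ(x) = x²(1−x), so φ'(x) = x*(2 - 3*x).
Note φ(0) = φ(1) = 0, so the boundary term u·φ vanishes.
LHS = ∫_0^1 u(x) φ'(x) dx = ∫_0^1 (3*x^5 + 4*x^4 - 10*x^3 + x^2 + 2*x) dx. Term by term:
  ∫_0^1 3*x^5 dx = 1/2;  ∫_0^1 4*x^4 dx = 4/5;  ∫_0^1 -10*x^3 dx = -5/2;
  ∫_0^1 x^2 dx = 1/3;  ∫_0^1 2*x dx = 1.
Sum: 1/2 + 4/5 − 5/2 + 1/3 + 1 = 2/15.
So LHS = 2/15.
∫_0^1 v(x) φ(x) dx = ∫_0^1 (3*x^5 + x^4 - 7*x^3 + 3*x^2) dx. Term by term:
  ∫_0^1 3*x^5 dx = 1/2;  ∫_0^1 x^4 dx = 1/5;  ∫_0^1 -7*x^3 dx = -7/4;
  ∫_0^1 3*x^2 dx = 1.
Sum: 1/2 + 1/5 − 7/4 + 1 = -1/20.
So RHS = -∫_0^1 v(x) φ(x) dx = 1/20.
LHS − RHS = 1/12 ≠ 0, so the identity fails.
(For a valid weak derivative the identity must hold for EVERY test function, in particular this one. The failure shows v is NOT the weak derivative of u.)
Correct weak derivative would be u'(x) = -3*x**2 - 4*x + 2.


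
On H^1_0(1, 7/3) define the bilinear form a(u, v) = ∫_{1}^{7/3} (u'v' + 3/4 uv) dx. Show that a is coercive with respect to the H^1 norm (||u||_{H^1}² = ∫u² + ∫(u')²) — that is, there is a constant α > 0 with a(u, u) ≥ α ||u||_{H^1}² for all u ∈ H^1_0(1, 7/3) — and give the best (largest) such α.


α = 3*(4 + 3*π^2)/(16 + 9*π^2)

Coercivity of a(·,·) on H^1_0(1, 7/3) means a(u, u) ≥ α ||u||_{H^1}² for every u ∈ H^1_0.
The interval has length L = 4/3, and Poincaré/coercivity depend only on L. Here a(u, u) = ∫(u')² + (3/4)·∫u².
Here 0 < c = 3/4 < 1. The condition a(u,u) ≥ α||u||_{H^1}² reads (1−α)∫(u')² ≥ (α−c)∫u². Any admissible α is ≤ 1 (rapidly oscillating u have ∫u²/∫(u')² → 0), and α = 1 would force 0 ≥ (1−c)∫u², impossible since c < 1; so 1−α > 0. By the sharp Poincaré inequality on H^1_0 of an interval of length L, ∫(u')² ≥ (π/L)²∫u² with equality for the first sine mode sin(π(x−x₀)/L) (x₀ the left endpoint), so the inequality holds for all u iff (1−α)(π/L)² ≥ α − c, i.e. α ≤ ((π/L)² + c)/((π/L)² + 1) = (1 + c(L/π)²)/(1 + (L/π)²). With (π/L)² = 9*π^2/16 and c = 3/4, the largest admissible constant is α = ((π/L)² + c)/((π/L)² + 1).
Simplifying, α = 3*(4 + 3*π^2)/(16 + 9*π^2).


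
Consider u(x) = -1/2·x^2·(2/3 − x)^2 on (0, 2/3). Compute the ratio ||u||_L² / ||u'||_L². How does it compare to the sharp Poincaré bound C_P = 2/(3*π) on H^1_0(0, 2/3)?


||u||_L² / ||u'||_L² = sqrt(3)/9 < C_P = 2/(3*π).

u(x) = -1/2·x^2·(2/3 − x)^2, so u'(x) = 2*x*(-9*x^2 + 9*x - 2)/9.
u(x) = -1/2·x^2·(2/3 − x)^2 vanishes at x = 0 and x = 2/3, so u ∈ H^1_0(0, 2/3). Differentiate via the product rule and integrate the resulting polynomials term by term.
  ∫_0^2/3 u² dx = ∫_0^2/3 (x^8/4 - 2*x^7/3 + 2*x^6/3 - 8*x^5/27 + 4*x^4/81) dx. Term by term:
    ∫_0^2/3 x^8/4 dx = 128/177147;  ∫_0^2/3 -2*x^7/3 dx = -64/19683;  ∫_0^2/3 2*x^6/3 dx = 256/45927;
    ∫_0^2/3 -8*x^5/27 dx = -256/59049;  ∫_0^2/3 4*x^4/81 dx = 128/98415.
  Sum: 128/177147 − 64/19683 + 256/45927 − 256/59049 + 128/98415 = 64/6200145.
  ∫_0^2/3 (u')² dx = ∫_0^2/3 (4*x^6 - 8*x^5 + 52*x^4/9 - 16*x^3/9 + 16*x^2/81) dx. Term by term:
    ∫_0^2/3 4*x^6 dx = 512/15309;  ∫_0^2/3 -8*x^5 dx = -256/2187;  ∫_0^2/3 52*x^4/9 dx = 1664/10935;
    ∫_0^2/3 -16*x^3/9 dx = -64/729;  ∫_0^2/3 16*x^2/81 dx = 128/6561.
  Sum: 512/15309 − 256/2187 + 1664/10935 − 64/729 + 128/6561 = 64/229635.
∫_0^2/3 u² dx = 64/6200145, so ||u||_L² = 8*sqrt(105)/25515.
∫_0^2/3 (u')² dx = 64/229635, so ||u'||_L² = 8*sqrt(35)/2835.
Ratio ||u||_L² / ||u'||_L² = sqrt(3)/9.
Sharp Poincaré constant on H^1_0(0, 2/3) is C_P = L/π = 2/(3*π), achieved by sin(3*π/2·x).
A polynomial bump cannot attain the sharp Poincaré constant (only the first sine eigenfunction does), so the ratio is strictly less than C_P, consistent with ||u||_L² ≤ C_P ||u'||_L².


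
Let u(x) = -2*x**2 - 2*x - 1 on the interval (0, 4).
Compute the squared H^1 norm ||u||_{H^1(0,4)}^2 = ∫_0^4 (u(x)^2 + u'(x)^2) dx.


||u||_{H^1}^2 = 10116/5

The H^1 norm (squared) on an interval (0, L) is
  ||u||_{H^1}^2 = ∫_0^L u(x)^2 dx + ∫_0^L u'(x)^2 dx.
Compute u'(x) = -4*x - 2.
Then u(x)^2 = 4*x**4 + 8*x**3 + 8*x**2 + 4*x + 1 and u'(x)^2 = 16*x**2 + 16*x + 4.
Integrate each monomial from 0 to 4 using ∫_0^4 c·x^n dx = c·4^(n+1)/(n+1):
  ∫_0^4 u(x)^2 dx = ∫_0^4 (4*x^4 + 8*x^3 + 8*x^2 + 4*x + 1) dx. Term by term:
    ∫_0^4 4*x^4 dx = 4096/5;  ∫_0^4 8*x^3 dx = 512;  ∫_0^4 8*x^2 dx = 512/3;
    ∫_0^4 4*x dx = 32;  ∫_0^4 1 dx = 4.
  Sum: 4096/5 + 512 + 512/3 + 32 + 4 = 23068/15.
  ∫_0^4 u'(x)^2 dx = ∫_0^4 (16*x^2 + 16*x + 4) dx. Term by term:
    ∫_0^4 16*x^2 dx = 1024/3;  ∫_0^4 16*x dx = 128;  ∫_0^4 4 dx = 16.
  Sum: 1024/3 + 128 + 16 = 1456/3.
Adding: ||u||_{H^1}^2 = 23068/15 + 1456/3 = 10116/5.
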